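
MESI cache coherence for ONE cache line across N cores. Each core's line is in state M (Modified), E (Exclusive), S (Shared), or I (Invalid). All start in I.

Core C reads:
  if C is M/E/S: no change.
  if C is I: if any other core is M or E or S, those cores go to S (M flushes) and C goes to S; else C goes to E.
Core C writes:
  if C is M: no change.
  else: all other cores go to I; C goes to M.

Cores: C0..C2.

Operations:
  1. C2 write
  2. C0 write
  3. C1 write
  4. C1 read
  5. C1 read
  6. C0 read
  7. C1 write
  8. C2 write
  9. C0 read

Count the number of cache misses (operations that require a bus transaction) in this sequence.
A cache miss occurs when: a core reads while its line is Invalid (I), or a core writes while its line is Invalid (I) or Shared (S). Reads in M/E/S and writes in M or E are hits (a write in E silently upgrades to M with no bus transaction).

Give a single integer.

Answer: 7

Derivation:
Op 1: C2 write [C2 write: invalidate none -> C2=M] -> [I,I,M] [MISS #1: write from I]
Op 2: C0 write [C0 write: invalidate ['C2=M'] -> C0=M] -> [M,I,I] [MISS #2: write from I]
Op 3: C1 write [C1 write: invalidate ['C0=M'] -> C1=M] -> [I,M,I] [MISS #3: write from I]
Op 4: C1 read [C1 read: already in M, no change] -> [I,M,I] [hit: read from M]
Op 5: C1 read [C1 read: already in M, no change] -> [I,M,I] [hit: read from M]
Op 6: C0 read [C0 read from I: others=['C1=M'] -> C0=S, others downsized to S] -> [S,S,I] [MISS #4: read from I]
Op 7: C1 write [C1 write: invalidate ['C0=S'] -> C1=M] -> [I,M,I] [MISS #5: write from S]
Op 8: C2 write [C2 write: invalidate ['C1=M'] -> C2=M] -> [I,I,M] [MISS #6: write from I]
Op 9: C0 read [C0 read from I: others=['C2=M'] -> C0=S, others downsized to S] -> [S,I,S] [MISS #7: read from I]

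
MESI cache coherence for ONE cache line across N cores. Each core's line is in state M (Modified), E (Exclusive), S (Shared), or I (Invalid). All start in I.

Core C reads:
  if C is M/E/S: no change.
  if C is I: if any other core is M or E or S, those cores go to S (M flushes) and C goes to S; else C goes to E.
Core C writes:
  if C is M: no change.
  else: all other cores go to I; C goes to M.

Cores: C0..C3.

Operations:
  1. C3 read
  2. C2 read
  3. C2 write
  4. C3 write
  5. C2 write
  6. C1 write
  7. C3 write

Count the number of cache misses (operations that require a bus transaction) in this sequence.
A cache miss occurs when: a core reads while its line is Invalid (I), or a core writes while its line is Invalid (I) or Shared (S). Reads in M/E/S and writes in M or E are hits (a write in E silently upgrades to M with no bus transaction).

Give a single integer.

Answer: 7

Derivation:
Op 1: C3 read [C3 read from I: no other sharers -> C3=E (exclusive)] -> [I,I,I,E] [MISS #1: read from I]
Op 2: C2 read [C2 read from I: others=['C3=E'] -> C2=S, others downsized to S] -> [I,I,S,S] [MISS #2: read from I]
Op 3: C2 write [C2 write: invalidate ['C3=S'] -> C2=M] -> [I,I,M,I] [MISS #3: write from S]
Op 4: C3 write [C3 write: invalidate ['C2=M'] -> C3=M] -> [I,I,I,M] [MISS #4: write from I]
Op 5: C2 write [C2 write: invalidate ['C3=M'] -> C2=M] -> [I,I,M,I] [MISS #5: write from I]
Op 6: C1 write [C1 write: invalidate ['C2=M'] -> C1=M] -> [I,M,I,I] [MISS #6: write from I]
Op 7: C3 write [C3 write: invalidate ['C1=M'] -> C3=M] -> [I,I,I,M] [MISS #7: write from I]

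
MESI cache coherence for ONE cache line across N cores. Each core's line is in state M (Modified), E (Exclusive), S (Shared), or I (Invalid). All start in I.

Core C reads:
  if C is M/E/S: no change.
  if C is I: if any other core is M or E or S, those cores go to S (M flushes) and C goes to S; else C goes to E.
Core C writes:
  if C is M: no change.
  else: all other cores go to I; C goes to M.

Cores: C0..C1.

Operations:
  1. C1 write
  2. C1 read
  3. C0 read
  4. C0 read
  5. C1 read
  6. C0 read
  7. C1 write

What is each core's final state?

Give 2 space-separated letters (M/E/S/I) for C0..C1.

Answer: I M

Derivation:
Op 1: C1 write [C1 write: invalidate none -> C1=M] -> [I,M]
Op 2: C1 read [C1 read: already in M, no change] -> [I,M]
Op 3: C0 read [C0 read from I: others=['C1=M'] -> C0=S, others downsized to S] -> [S,S]
Op 4: C0 read [C0 read: already in S, no change] -> [S,S]
Op 5: C1 read [C1 read: already in S, no change] -> [S,S]
Op 6: C0 read [C0 read: already in S, no change] -> [S,S]
Op 7: C1 write [C1 write: invalidate ['C0=S'] -> C1=M] -> [I,M]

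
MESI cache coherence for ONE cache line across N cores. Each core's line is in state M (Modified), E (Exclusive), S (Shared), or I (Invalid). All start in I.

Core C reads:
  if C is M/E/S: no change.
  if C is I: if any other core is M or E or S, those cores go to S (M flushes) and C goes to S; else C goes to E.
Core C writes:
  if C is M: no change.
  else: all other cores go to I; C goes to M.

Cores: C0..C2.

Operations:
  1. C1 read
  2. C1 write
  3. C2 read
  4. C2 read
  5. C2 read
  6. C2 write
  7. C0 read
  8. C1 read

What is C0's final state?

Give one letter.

Answer: S

Derivation:
Op 1: C1 read [C1 read from I: no other sharers -> C1=E (exclusive)] -> [I,E,I]
Op 2: C1 write [C1 write: invalidate none -> C1=M] -> [I,M,I]
Op 3: C2 read [C2 read from I: others=['C1=M'] -> C2=S, others downsized to S] -> [I,S,S]
Op 4: C2 read [C2 read: already in S, no change] -> [I,S,S]
Op 5: C2 read [C2 read: already in S, no change] -> [I,S,S]
Op 6: C2 write [C2 write: invalidate ['C1=S'] -> C2=M] -> [I,I,M]
Op 7: C0 read [C0 read from I: others=['C2=M'] -> C0=S, others downsized to S] -> [S,I,S]
Op 8: C1 read [C1 read from I: others=['C0=S', 'C2=S'] -> C1=S, others downsized to S] -> [S,S,S]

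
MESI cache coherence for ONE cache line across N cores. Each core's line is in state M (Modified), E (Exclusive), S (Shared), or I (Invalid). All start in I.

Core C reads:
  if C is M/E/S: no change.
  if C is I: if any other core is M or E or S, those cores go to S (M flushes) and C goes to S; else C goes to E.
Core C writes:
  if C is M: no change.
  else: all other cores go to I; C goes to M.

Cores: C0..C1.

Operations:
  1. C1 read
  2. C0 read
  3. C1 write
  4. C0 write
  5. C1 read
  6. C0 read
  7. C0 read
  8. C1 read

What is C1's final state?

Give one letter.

Answer: S

Derivation:
Op 1: C1 read [C1 read from I: no other sharers -> C1=E (exclusive)] -> [I,E]
Op 2: C0 read [C0 read from I: others=['C1=E'] -> C0=S, others downsized to S] -> [S,S]
Op 3: C1 write [C1 write: invalidate ['C0=S'] -> C1=M] -> [I,M]
Op 4: C0 write [C0 write: invalidate ['C1=M'] -> C0=M] -> [M,I]
Op 5: C1 read [C1 read from I: others=['C0=M'] -> C1=S, others downsized to S] -> [S,S]
Op 6: C0 read [C0 read: already in S, no change] -> [S,S]
Op 7: C0 read [C0 read: already in S, no change] -> [S,S]
Op 8: C1 read [C1 read: already in S, no change] -> [S,S]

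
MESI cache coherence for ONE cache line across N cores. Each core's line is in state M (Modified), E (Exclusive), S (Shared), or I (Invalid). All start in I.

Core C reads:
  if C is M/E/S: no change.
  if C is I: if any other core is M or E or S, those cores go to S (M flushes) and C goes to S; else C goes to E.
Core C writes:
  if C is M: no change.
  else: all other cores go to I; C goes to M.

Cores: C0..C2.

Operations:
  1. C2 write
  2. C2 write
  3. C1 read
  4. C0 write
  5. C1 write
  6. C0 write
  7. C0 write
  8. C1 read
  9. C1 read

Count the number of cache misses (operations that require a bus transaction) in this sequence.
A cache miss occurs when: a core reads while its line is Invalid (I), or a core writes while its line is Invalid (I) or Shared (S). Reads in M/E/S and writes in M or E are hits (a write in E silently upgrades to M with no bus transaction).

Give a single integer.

Op 1: C2 write [C2 write: invalidate none -> C2=M] -> [I,I,M] [MISS #1: write from I]
Op 2: C2 write [C2 write: already M (modified), no change] -> [I,I,M] [hit: write from M]
Op 3: C1 read [C1 read from I: others=['C2=M'] -> C1=S, others downsized to S] -> [I,S,S] [MISS #2: read from I]
Op 4: C0 write [C0 write: invalidate ['C1=S', 'C2=S'] -> C0=M] -> [M,I,I] [MISS #3: write from I]
Op 5: C1 write [C1 write: invalidate ['C0=M'] -> C1=M] -> [I,M,I] [MISS #4: write from I]
Op 6: C0 write [C0 write: invalidate ['C1=M'] -> C0=M] -> [M,I,I] [MISS #5: write from I]
Op 7: C0 write [C0 write: already M (modified), no change] -> [M,I,I] [hit: write from M]
Op 8: C1 read [C1 read from I: others=['C0=M'] -> C1=S, others downsized to S] -> [S,S,I] [MISS #6: read from I]
Op 9: C1 read [C1 read: already in S, no change] -> [S,S,I] [hit: read from S]

Answer: 6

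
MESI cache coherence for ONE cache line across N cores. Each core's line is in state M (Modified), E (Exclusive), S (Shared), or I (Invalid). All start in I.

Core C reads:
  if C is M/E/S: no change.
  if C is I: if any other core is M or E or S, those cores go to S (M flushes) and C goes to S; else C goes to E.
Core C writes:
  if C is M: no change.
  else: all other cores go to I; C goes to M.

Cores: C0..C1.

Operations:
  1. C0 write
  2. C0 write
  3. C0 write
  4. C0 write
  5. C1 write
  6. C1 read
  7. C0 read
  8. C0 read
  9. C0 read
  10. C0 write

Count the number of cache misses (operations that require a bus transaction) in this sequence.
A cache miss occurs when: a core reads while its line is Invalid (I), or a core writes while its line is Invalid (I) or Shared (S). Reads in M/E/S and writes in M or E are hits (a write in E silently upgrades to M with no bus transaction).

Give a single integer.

Answer: 4

Derivation:
Op 1: C0 write [C0 write: invalidate none -> C0=M] -> [M,I] [MISS #1: write from I]
Op 2: C0 write [C0 write: already M (modified), no change] -> [M,I] [hit: write from M]
Op 3: C0 write [C0 write: already M (modified), no change] -> [M,I] [hit: write from M]
Op 4: C0 write [C0 write: already M (modified), no change] -> [M,I] [hit: write from M]
Op 5: C1 write [C1 write: invalidate ['C0=M'] -> C1=M] -> [I,M] [MISS #2: write from I]
Op 6: C1 read [C1 read: already in M, no change] -> [I,M] [hit: read from M]
Op 7: C0 read [C0 read from I: others=['C1=M'] -> C0=S, others downsized to S] -> [S,S] [MISS #3: read from I]
Op 8: C0 read [C0 read: already in S, no change] -> [S,S] [hit: read from S]
Op 9: C0 read [C0 read: already in S, no change] -> [S,S] [hit: read from S]
Op 10: C0 write [C0 write: invalidate ['C1=S'] -> C0=M] -> [M,I] [MISS #4: write from S]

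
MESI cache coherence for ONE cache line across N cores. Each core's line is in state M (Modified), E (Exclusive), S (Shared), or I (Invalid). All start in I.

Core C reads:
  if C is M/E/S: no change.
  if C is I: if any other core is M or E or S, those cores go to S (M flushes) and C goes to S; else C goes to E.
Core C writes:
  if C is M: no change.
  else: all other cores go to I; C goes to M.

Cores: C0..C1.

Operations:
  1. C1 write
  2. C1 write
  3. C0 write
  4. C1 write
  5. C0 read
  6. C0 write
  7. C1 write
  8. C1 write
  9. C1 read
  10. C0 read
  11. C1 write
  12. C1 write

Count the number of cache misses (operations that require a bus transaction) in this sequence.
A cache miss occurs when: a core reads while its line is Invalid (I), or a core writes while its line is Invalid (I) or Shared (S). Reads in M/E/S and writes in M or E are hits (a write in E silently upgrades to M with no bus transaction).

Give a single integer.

Op 1: C1 write [C1 write: invalidate none -> C1=M] -> [I,M] [MISS #1: write from I]
Op 2: C1 write [C1 write: already M (modified), no change] -> [I,M] [hit: write from M]
Op 3: C0 write [C0 write: invalidate ['C1=M'] -> C0=M] -> [M,I] [MISS #2: write from I]
Op 4: C1 write [C1 write: invalidate ['C0=M'] -> C1=M] -> [I,M] [MISS #3: write from I]
Op 5: C0 read [C0 read from I: others=['C1=M'] -> C0=S, others downsized to S] -> [S,S] [MISS #4: read from I]
Op 6: C0 write [C0 write: invalidate ['C1=S'] -> C0=M] -> [M,I] [MISS #5: write from S]
Op 7: C1 write [C1 write: invalidate ['C0=M'] -> C1=M] -> [I,M] [MISS #6: write from I]
Op 8: C1 write [C1 write: already M (modified), no change] -> [I,M] [hit: write from M]
Op 9: C1 read [C1 read: already in M, no change] -> [I,M] [hit: read from M]
Op 10: C0 read [C0 read from I: others=['C1=M'] -> C0=S, others downsized to S] -> [S,S] [MISS #7: read from I]
Op 11: C1 write [C1 write: invalidate ['C0=S'] -> C1=M] -> [I,M] [MISS #8: write from S]
Op 12: C1 write [C1 write: already M (modified), no change] -> [I,M] [hit: write from M]

Answer: 8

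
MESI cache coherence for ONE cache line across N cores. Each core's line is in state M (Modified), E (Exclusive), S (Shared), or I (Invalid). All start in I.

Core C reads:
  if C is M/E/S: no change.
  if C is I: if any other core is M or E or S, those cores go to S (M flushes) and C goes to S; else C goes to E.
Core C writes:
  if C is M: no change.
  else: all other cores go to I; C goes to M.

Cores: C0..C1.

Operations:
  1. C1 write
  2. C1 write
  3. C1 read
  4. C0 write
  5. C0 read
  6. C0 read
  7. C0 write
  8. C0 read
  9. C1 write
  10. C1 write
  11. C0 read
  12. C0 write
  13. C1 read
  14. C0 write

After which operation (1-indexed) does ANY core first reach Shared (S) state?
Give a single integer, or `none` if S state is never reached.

Op 1: C1 write [C1 write: invalidate none -> C1=M] -> [I,M]
Op 2: C1 write [C1 write: already M (modified), no change] -> [I,M]
Op 3: C1 read [C1 read: already in M, no change] -> [I,M]
Op 4: C0 write [C0 write: invalidate ['C1=M'] -> C0=M] -> [M,I]
Op 5: C0 read [C0 read: already in M, no change] -> [M,I]
Op 6: C0 read [C0 read: already in M, no change] -> [M,I]
Op 7: C0 write [C0 write: already M (modified), no change] -> [M,I]
Op 8: C0 read [C0 read: already in M, no change] -> [M,I]
Op 9: C1 write [C1 write: invalidate ['C0=M'] -> C1=M] -> [I,M]
Op 10: C1 write [C1 write: already M (modified), no change] -> [I,M]
Op 11: C0 read [C0 read from I: others=['C1=M'] -> C0=S, others downsized to S] -> [S,S]
  -> First S state at op 11; remaining ops need not be traced.

Answer: 11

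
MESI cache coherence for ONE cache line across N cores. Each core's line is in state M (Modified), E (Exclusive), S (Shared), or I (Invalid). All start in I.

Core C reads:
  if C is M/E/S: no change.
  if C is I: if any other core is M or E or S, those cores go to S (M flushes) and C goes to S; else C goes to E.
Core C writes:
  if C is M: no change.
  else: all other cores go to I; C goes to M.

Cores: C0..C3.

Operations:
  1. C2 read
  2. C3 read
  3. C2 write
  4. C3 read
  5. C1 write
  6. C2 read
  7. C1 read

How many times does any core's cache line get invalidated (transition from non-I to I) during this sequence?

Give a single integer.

Answer: 3

Derivation:
Op 1: C2 read [C2 read from I: no other sharers -> C2=E (exclusive)] -> [I,I,E,I] (invalidations this op: 0; running total: 0)
Op 2: C3 read [C3 read from I: others=['C2=E'] -> C3=S, others downsized to S] -> [I,I,S,S] (invalidations this op: 0; running total: 0)
Op 3: C2 write [C2 write: invalidate ['C3=S'] -> C2=M] -> [I,I,M,I] (invalidations this op: 1; running total: 1)
Op 4: C3 read [C3 read from I: others=['C2=M'] -> C3=S, others downsized to S] -> [I,I,S,S] (invalidations this op: 0; running total: 1)
Op 5: C1 write [C1 write: invalidate ['C2=S', 'C3=S'] -> C1=M] -> [I,M,I,I] (invalidations this op: 2; running total: 3)
Op 6: C2 read [C2 read from I: others=['C1=M'] -> C2=S, others downsized to S] -> [I,S,S,I] (invalidations this op: 0; running total: 3)
Op 7: C1 read [C1 read: already in S, no change] -> [I,S,S,I] (invalidations this op: 0; running total: 3)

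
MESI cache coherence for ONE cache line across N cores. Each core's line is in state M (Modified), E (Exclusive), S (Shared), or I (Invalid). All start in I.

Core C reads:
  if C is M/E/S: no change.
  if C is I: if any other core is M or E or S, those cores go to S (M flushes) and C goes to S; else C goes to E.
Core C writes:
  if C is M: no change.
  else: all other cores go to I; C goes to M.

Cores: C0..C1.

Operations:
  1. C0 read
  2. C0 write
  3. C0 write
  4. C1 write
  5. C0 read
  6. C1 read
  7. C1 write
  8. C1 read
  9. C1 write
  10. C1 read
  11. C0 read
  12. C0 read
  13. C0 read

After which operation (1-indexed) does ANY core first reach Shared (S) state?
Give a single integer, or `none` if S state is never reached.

Answer: 5

Derivation:
Op 1: C0 read [C0 read from I: no other sharers -> C0=E (exclusive)] -> [E,I]
Op 2: C0 write [C0 write: invalidate none -> C0=M] -> [M,I]
Op 3: C0 write [C0 write: already M (modified), no change] -> [M,I]
Op 4: C1 write [C1 write: invalidate ['C0=M'] -> C1=M] -> [I,M]
Op 5: C0 read [C0 read from I: others=['C1=M'] -> C0=S, others downsized to S] -> [S,S]
  -> First S state at op 5; remaining ops need not be traced.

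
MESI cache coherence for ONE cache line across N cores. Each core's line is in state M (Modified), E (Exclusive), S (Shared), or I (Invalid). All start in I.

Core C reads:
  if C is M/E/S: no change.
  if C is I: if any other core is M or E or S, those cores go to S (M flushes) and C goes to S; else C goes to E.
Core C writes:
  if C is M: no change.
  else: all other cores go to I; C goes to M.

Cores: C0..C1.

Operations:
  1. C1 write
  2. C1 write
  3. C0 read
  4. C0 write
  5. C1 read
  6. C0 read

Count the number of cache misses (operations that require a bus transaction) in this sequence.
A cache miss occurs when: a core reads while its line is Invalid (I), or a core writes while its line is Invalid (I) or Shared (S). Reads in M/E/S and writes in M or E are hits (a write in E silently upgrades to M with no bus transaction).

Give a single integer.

Op 1: C1 write [C1 write: invalidate none -> C1=M] -> [I,M] [MISS #1: write from I]
Op 2: C1 write [C1 write: already M (modified), no change] -> [I,M] [hit: write from M]
Op 3: C0 read [C0 read from I: others=['C1=M'] -> C0=S, others downsized to S] -> [S,S] [MISS #2: read from I]
Op 4: C0 write [C0 write: invalidate ['C1=S'] -> C0=M] -> [M,I] [MISS #3: write from S]
Op 5: C1 read [C1 read from I: others=['C0=M'] -> C1=S, others downsized to S] -> [S,S] [MISS #4: read from I]
Op 6: C0 read [C0 read: already in S, no change] -> [S,S] [hit: read from S]

Answer: 4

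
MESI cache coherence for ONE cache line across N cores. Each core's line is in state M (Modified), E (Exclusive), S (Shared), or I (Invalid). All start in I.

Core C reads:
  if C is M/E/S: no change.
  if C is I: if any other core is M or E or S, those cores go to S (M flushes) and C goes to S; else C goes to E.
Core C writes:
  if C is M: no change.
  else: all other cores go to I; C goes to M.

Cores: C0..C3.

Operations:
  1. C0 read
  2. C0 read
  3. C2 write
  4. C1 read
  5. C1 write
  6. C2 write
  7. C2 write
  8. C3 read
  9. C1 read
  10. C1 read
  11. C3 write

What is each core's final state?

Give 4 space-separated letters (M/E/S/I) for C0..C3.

Answer: I I I M

Derivation:
Op 1: C0 read [C0 read from I: no other sharers -> C0=E (exclusive)] -> [E,I,I,I]
Op 2: C0 read [C0 read: already in E, no change] -> [E,I,I,I]
Op 3: C2 write [C2 write: invalidate ['C0=E'] -> C2=M] -> [I,I,M,I]
Op 4: C1 read [C1 read from I: others=['C2=M'] -> C1=S, others downsized to S] -> [I,S,S,I]
Op 5: C1 write [C1 write: invalidate ['C2=S'] -> C1=M] -> [I,M,I,I]
Op 6: C2 write [C2 write: invalidate ['C1=M'] -> C2=M] -> [I,I,M,I]
Op 7: C2 write [C2 write: already M (modified), no change] -> [I,I,M,I]
Op 8: C3 read [C3 read from I: others=['C2=M'] -> C3=S, others downsized to S] -> [I,I,S,S]
Op 9: C1 read [C1 read from I: others=['C2=S', 'C3=S'] -> C1=S, others downsized to S] -> [I,S,S,S]
Op 10: C1 read [C1 read: already in S, no change] -> [I,S,S,S]
Op 11: C3 write [C3 write: invalidate ['C1=S', 'C2=S'] -> C3=M] -> [I,I,I,M]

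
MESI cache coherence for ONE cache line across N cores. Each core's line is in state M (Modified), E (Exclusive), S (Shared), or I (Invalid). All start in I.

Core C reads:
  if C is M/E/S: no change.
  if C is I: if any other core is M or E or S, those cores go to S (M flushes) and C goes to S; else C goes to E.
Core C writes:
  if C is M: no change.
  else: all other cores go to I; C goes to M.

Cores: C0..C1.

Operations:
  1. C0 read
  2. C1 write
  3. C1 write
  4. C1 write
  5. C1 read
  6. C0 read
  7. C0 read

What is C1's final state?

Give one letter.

Op 1: C0 read [C0 read from I: no other sharers -> C0=E (exclusive)] -> [E,I]
Op 2: C1 write [C1 write: invalidate ['C0=E'] -> C1=M] -> [I,M]
Op 3: C1 write [C1 write: already M (modified), no change] -> [I,M]
Op 4: C1 write [C1 write: already M (modified), no change] -> [I,M]
Op 5: C1 read [C1 read: already in M, no change] -> [I,M]
Op 6: C0 read [C0 read from I: others=['C1=M'] -> C0=S, others downsized to S] -> [S,S]
Op 7: C0 read [C0 read: already in S, no change] -> [S,S]

Answer: S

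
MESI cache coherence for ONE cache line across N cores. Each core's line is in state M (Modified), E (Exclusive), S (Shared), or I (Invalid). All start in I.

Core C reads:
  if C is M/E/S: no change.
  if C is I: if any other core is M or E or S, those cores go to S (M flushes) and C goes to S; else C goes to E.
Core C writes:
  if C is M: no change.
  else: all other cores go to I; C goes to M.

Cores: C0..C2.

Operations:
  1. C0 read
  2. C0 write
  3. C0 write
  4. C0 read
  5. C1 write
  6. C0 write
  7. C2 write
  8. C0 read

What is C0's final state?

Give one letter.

Answer: S

Derivation:
Op 1: C0 read [C0 read from I: no other sharers -> C0=E (exclusive)] -> [E,I,I]
Op 2: C0 write [C0 write: invalidate none -> C0=M] -> [M,I,I]
Op 3: C0 write [C0 write: already M (modified), no change] -> [M,I,I]
Op 4: C0 read [C0 read: already in M, no change] -> [M,I,I]
Op 5: C1 write [C1 write: invalidate ['C0=M'] -> C1=M] -> [I,M,I]
Op 6: C0 write [C0 write: invalidate ['C1=M'] -> C0=M] -> [M,I,I]
Op 7: C2 write [C2 write: invalidate ['C0=M'] -> C2=M] -> [I,I,M]
Op 8: C0 read [C0 read from I: others=['C2=M'] -> C0=S, others downsized to S] -> [S,I,S]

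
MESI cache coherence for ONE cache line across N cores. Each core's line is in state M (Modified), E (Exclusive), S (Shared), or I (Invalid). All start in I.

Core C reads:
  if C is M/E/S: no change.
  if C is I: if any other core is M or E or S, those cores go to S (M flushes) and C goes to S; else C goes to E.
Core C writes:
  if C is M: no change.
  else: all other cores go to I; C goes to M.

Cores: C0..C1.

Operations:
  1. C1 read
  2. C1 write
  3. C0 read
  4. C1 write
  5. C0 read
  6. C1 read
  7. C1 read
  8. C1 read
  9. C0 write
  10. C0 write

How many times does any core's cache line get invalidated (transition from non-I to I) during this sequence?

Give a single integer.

Answer: 2

Derivation:
Op 1: C1 read [C1 read from I: no other sharers -> C1=E (exclusive)] -> [I,E] (invalidations this op: 0; running total: 0)
Op 2: C1 write [C1 write: invalidate none -> C1=M] -> [I,M] (invalidations this op: 0; running total: 0)
Op 3: C0 read [C0 read from I: others=['C1=M'] -> C0=S, others downsized to S] -> [S,S] (invalidations this op: 0; running total: 0)
Op 4: C1 write [C1 write: invalidate ['C0=S'] -> C1=M] -> [I,M] (invalidations this op: 1; running total: 1)
Op 5: C0 read [C0 read from I: others=['C1=M'] -> C0=S, others downsized to S] -> [S,S] (invalidations this op: 0; running total: 1)
Op 6: C1 read [C1 read: already in S, no change] -> [S,S] (invalidations this op: 0; running total: 1)
Op 7: C1 read [C1 read: already in S, no change] -> [S,S] (invalidations this op: 0; running total: 1)
Op 8: C1 read [C1 read: already in S, no change] -> [S,S] (invalidations this op: 0; running total: 1)
Op 9: C0 write [C0 write: invalidate ['C1=S'] -> C0=M] -> [M,I] (invalidations this op: 1; running total: 2)
Op 10: C0 write [C0 write: already M (modified), no change] -> [M,I] (invalidations this op: 0; running total: 2)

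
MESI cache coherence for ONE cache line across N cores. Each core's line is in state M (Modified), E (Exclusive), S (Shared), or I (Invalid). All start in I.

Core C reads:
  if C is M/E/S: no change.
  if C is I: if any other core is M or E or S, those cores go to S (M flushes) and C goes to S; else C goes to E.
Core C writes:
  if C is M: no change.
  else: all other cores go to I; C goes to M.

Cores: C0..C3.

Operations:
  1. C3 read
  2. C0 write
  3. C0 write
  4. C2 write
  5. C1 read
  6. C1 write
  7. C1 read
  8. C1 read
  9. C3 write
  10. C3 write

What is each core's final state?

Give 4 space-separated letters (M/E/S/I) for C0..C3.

Answer: I I I M

Derivation:
Op 1: C3 read [C3 read from I: no other sharers -> C3=E (exclusive)] -> [I,I,I,E]
Op 2: C0 write [C0 write: invalidate ['C3=E'] -> C0=M] -> [M,I,I,I]
Op 3: C0 write [C0 write: already M (modified), no change] -> [M,I,I,I]
Op 4: C2 write [C2 write: invalidate ['C0=M'] -> C2=M] -> [I,I,M,I]
Op 5: C1 read [C1 read from I: others=['C2=M'] -> C1=S, others downsized to S] -> [I,S,S,I]
Op 6: C1 write [C1 write: invalidate ['C2=S'] -> C1=M] -> [I,M,I,I]
Op 7: C1 read [C1 read: already in M, no change] -> [I,M,I,I]
Op 8: C1 read [C1 read: already in M, no change] -> [I,M,I,I]
Op 9: C3 write [C3 write: invalidate ['C1=M'] -> C3=M] -> [I,I,I,M]
Op 10: C3 write [C3 write: already M (modified), no change] -> [I,I,I,M]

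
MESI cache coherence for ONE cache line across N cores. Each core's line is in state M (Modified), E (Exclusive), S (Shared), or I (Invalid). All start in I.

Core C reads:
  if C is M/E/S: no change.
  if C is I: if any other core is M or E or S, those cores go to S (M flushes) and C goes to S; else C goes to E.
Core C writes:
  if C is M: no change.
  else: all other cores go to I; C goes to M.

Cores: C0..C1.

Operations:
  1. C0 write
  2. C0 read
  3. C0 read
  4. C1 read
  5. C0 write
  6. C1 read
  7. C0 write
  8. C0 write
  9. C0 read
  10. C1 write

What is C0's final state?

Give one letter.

Answer: I

Derivation:
Op 1: C0 write [C0 write: invalidate none -> C0=M] -> [M,I]
Op 2: C0 read [C0 read: already in M, no change] -> [M,I]
Op 3: C0 read [C0 read: already in M, no change] -> [M,I]
Op 4: C1 read [C1 read from I: others=['C0=M'] -> C1=S, others downsized to S] -> [S,S]
Op 5: C0 write [C0 write: invalidate ['C1=S'] -> C0=M] -> [M,I]
Op 6: C1 read [C1 read from I: others=['C0=M'] -> C1=S, others downsized to S] -> [S,S]
Op 7: C0 write [C0 write: invalidate ['C1=S'] -> C0=M] -> [M,I]
Op 8: C0 write [C0 write: already M (modified), no change] -> [M,I]
Op 9: C0 read [C0 read: already in M, no change] -> [M,I]
Op 10: C1 write [C1 write: invalidate ['C0=M'] -> C1=M] -> [I,M]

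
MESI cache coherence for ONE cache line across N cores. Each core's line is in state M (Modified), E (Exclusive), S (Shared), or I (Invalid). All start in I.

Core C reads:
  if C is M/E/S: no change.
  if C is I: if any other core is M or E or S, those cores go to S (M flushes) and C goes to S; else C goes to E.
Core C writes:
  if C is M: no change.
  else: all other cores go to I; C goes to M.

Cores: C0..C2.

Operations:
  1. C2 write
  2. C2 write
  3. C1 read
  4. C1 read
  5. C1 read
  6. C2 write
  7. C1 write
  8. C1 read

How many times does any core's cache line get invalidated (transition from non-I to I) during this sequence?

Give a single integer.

Answer: 2

Derivation:
Op 1: C2 write [C2 write: invalidate none -> C2=M] -> [I,I,M] (invalidations this op: 0; running total: 0)
Op 2: C2 write [C2 write: already M (modified), no change] -> [I,I,M] (invalidations this op: 0; running total: 0)
Op 3: C1 read [C1 read from I: others=['C2=M'] -> C1=S, others downsized to S] -> [I,S,S] (invalidations this op: 0; running total: 0)
Op 4: C1 read [C1 read: already in S, no change] -> [I,S,S] (invalidations this op: 0; running total: 0)
Op 5: C1 read [C1 read: already in S, no change] -> [I,S,S] (invalidations this op: 0; running total: 0)
Op 6: C2 write [C2 write: invalidate ['C1=S'] -> C2=M] -> [I,I,M] (invalidations this op: 1; running total: 1)
Op 7: C1 write [C1 write: invalidate ['C2=M'] -> C1=M] -> [I,M,I] (invalidations this op: 1; running total: 2)
Op 8: C1 read [C1 read: already in M, no change] -> [I,M,I] (invalidations this op: 0; running total: 2)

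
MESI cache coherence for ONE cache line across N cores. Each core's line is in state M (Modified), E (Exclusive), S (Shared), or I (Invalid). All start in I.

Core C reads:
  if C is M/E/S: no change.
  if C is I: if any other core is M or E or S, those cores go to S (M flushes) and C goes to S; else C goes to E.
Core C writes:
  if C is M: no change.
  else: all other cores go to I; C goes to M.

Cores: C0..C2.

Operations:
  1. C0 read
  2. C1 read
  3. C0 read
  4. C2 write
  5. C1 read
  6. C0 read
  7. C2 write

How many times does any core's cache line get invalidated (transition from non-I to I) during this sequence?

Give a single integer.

Op 1: C0 read [C0 read from I: no other sharers -> C0=E (exclusive)] -> [E,I,I] (invalidations this op: 0; running total: 0)
Op 2: C1 read [C1 read from I: others=['C0=E'] -> C1=S, others downsized to S] -> [S,S,I] (invalidations this op: 0; running total: 0)
Op 3: C0 read [C0 read: already in S, no change] -> [S,S,I] (invalidations this op: 0; running total: 0)
Op 4: C2 write [C2 write: invalidate ['C0=S', 'C1=S'] -> C2=M] -> [I,I,M] (invalidations this op: 2; running total: 2)
Op 5: C1 read [C1 read from I: others=['C2=M'] -> C1=S, others downsized to S] -> [I,S,S] (invalidations this op: 0; running total: 2)
Op 6: C0 read [C0 read from I: others=['C1=S', 'C2=S'] -> C0=S, others downsized to S] -> [S,S,S] (invalidations this op: 0; running total: 2)
Op 7: C2 write [C2 write: invalidate ['C0=S', 'C1=S'] -> C2=M] -> [I,I,M] (invalidations this op: 2; running total: 4)

Answer: 4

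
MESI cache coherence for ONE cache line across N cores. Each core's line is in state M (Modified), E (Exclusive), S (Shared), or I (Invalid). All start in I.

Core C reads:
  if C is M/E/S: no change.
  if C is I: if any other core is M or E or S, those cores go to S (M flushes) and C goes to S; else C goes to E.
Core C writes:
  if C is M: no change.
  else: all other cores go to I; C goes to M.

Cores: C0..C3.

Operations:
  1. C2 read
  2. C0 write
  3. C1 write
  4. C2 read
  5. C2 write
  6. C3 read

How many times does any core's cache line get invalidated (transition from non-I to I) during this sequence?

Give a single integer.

Op 1: C2 read [C2 read from I: no other sharers -> C2=E (exclusive)] -> [I,I,E,I] (invalidations this op: 0; running total: 0)
Op 2: C0 write [C0 write: invalidate ['C2=E'] -> C0=M] -> [M,I,I,I] (invalidations this op: 1; running total: 1)
Op 3: C1 write [C1 write: invalidate ['C0=M'] -> C1=M] -> [I,M,I,I] (invalidations this op: 1; running total: 2)
Op 4: C2 read [C2 read from I: others=['C1=M'] -> C2=S, others downsized to S] -> [I,S,S,I] (invalidations this op: 0; running total: 2)
Op 5: C2 write [C2 write: invalidate ['C1=S'] -> C2=M] -> [I,I,M,I] (invalidations this op: 1; running total: 3)
Op 6: C3 read [C3 read from I: others=['C2=M'] -> C3=S, others downsized to S] -> [I,I,S,S] (invalidations this op: 0; running total: 3)

Answer: 3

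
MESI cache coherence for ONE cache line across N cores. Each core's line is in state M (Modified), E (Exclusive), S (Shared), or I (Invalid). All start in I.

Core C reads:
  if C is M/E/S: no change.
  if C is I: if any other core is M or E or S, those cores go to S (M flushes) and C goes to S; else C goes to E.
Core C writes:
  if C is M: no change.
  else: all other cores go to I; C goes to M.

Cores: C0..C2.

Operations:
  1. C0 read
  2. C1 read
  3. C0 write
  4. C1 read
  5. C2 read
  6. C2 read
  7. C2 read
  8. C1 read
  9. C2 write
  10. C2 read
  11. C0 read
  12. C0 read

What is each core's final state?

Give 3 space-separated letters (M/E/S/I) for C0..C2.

Op 1: C0 read [C0 read from I: no other sharers -> C0=E (exclusive)] -> [E,I,I]
Op 2: C1 read [C1 read from I: others=['C0=E'] -> C1=S, others downsized to S] -> [S,S,I]
Op 3: C0 write [C0 write: invalidate ['C1=S'] -> C0=M] -> [M,I,I]
Op 4: C1 read [C1 read from I: others=['C0=M'] -> C1=S, others downsized to S] -> [S,S,I]
Op 5: C2 read [C2 read from I: others=['C0=S', 'C1=S'] -> C2=S, others downsized to S] -> [S,S,S]
Op 6: C2 read [C2 read: already in S, no change] -> [S,S,S]
Op 7: C2 read [C2 read: already in S, no change] -> [S,S,S]
Op 8: C1 read [C1 read: already in S, no change] -> [S,S,S]
Op 9: C2 write [C2 write: invalidate ['C0=S', 'C1=S'] -> C2=M] -> [I,I,M]
Op 10: C2 read [C2 read: already in M, no change] -> [I,I,M]
Op 11: C0 read [C0 read from I: others=['C2=M'] -> C0=S, others downsized to S] -> [S,I,S]
Op 12: C0 read [C0 read: already in S, no change] -> [S,I,S]

Answer: S I S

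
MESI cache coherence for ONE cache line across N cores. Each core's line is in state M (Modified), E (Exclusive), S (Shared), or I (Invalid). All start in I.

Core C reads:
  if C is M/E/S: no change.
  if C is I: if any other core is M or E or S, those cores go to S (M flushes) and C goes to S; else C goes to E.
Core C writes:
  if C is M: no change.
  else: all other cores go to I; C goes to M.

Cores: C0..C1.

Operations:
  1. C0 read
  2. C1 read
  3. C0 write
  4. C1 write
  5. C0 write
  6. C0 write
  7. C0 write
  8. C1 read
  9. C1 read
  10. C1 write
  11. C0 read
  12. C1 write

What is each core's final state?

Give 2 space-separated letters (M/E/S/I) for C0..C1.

Answer: I M

Derivation:
Op 1: C0 read [C0 read from I: no other sharers -> C0=E (exclusive)] -> [E,I]
Op 2: C1 read [C1 read from I: others=['C0=E'] -> C1=S, others downsized to S] -> [S,S]
Op 3: C0 write [C0 write: invalidate ['C1=S'] -> C0=M] -> [M,I]
Op 4: C1 write [C1 write: invalidate ['C0=M'] -> C1=M] -> [I,M]
Op 5: C0 write [C0 write: invalidate ['C1=M'] -> C0=M] -> [M,I]
Op 6: C0 write [C0 write: already M (modified), no change] -> [M,I]
Op 7: C0 write [C0 write: already M (modified), no change] -> [M,I]
Op 8: C1 read [C1 read from I: others=['C0=M'] -> C1=S, others downsized to S] -> [S,S]
Op 9: C1 read [C1 read: already in S, no change] -> [S,S]
Op 10: C1 write [C1 write: invalidate ['C0=S'] -> C1=M] -> [I,M]
Op 11: C0 read [C0 read from I: others=['C1=M'] -> C0=S, others downsized to S] -> [S,S]
Op 12: C1 write [C1 write: invalidate ['C0=S'] -> C1=M] -> [I,M]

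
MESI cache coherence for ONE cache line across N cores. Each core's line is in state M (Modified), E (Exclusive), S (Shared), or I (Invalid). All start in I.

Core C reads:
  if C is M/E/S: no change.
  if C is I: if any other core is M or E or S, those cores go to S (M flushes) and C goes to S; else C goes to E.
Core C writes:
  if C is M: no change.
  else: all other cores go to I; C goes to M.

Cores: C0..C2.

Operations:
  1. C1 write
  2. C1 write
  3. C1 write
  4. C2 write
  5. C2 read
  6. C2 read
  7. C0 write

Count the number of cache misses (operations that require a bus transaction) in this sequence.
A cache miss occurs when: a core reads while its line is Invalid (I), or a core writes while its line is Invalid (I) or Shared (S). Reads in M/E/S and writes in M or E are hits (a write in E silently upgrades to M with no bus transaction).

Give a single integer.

Answer: 3

Derivation:
Op 1: C1 write [C1 write: invalidate none -> C1=M] -> [I,M,I] [MISS #1: write from I]
Op 2: C1 write [C1 write: already M (modified), no change] -> [I,M,I] [hit: write from M]
Op 3: C1 write [C1 write: already M (modified), no change] -> [I,M,I] [hit: write from M]
Op 4: C2 write [C2 write: invalidate ['C1=M'] -> C2=M] -> [I,I,M] [MISS #2: write from I]
Op 5: C2 read [C2 read: already in M, no change] -> [I,I,M] [hit: read from M]
Op 6: C2 read [C2 read: already in M, no change] -> [I,I,M] [hit: read from M]
Op 7: C0 write [C0 write: invalidate ['C2=M'] -> C0=M] -> [M,I,I] [MISS #3: write from I]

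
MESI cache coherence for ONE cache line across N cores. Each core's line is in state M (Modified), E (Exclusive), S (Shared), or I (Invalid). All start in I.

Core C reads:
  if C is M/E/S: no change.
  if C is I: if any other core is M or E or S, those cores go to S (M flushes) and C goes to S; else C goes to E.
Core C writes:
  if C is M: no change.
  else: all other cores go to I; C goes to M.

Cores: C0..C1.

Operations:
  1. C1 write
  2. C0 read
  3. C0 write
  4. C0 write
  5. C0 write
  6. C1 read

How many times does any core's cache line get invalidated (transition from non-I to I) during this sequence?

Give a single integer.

Answer: 1

Derivation:
Op 1: C1 write [C1 write: invalidate none -> C1=M] -> [I,M] (invalidations this op: 0; running total: 0)
Op 2: C0 read [C0 read from I: others=['C1=M'] -> C0=S, others downsized to S] -> [S,S] (invalidations this op: 0; running total: 0)
Op 3: C0 write [C0 write: invalidate ['C1=S'] -> C0=M] -> [M,I] (invalidations this op: 1; running total: 1)
Op 4: C0 write [C0 write: already M (modified), no change] -> [M,I] (invalidations this op: 0; running total: 1)
Op 5: C0 write [C0 write: already M (modified), no change] -> [M,I] (invalidations this op: 0; running total: 1)
Op 6: C1 read [C1 read from I: others=['C0=M'] -> C1=S, others downsized to S] -> [S,S] (invalidations this op: 0; running total: 1)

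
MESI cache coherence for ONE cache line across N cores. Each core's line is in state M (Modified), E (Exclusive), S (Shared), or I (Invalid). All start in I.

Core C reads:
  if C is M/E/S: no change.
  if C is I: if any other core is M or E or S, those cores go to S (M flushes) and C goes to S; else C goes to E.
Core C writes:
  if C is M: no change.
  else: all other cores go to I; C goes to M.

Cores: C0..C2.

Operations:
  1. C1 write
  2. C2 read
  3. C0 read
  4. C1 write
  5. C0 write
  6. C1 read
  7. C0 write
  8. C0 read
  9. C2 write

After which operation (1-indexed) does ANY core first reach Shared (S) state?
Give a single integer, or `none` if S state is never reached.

Answer: 2

Derivation:
Op 1: C1 write [C1 write: invalidate none -> C1=M] -> [I,M,I]
Op 2: C2 read [C2 read from I: others=['C1=M'] -> C2=S, others downsized to S] -> [I,S,S]
  -> First S state at op 2; remaining ops need not be traced.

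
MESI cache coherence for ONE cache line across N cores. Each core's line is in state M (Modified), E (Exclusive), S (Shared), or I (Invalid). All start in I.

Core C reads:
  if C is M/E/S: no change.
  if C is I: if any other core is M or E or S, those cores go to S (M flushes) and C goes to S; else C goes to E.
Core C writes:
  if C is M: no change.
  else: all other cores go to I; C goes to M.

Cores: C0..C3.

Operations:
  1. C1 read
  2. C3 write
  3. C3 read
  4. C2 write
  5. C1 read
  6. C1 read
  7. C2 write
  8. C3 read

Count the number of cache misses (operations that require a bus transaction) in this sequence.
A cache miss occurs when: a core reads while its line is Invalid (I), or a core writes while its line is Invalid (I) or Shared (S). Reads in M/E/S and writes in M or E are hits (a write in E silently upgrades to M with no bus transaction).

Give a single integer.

Op 1: C1 read [C1 read from I: no other sharers -> C1=E (exclusive)] -> [I,E,I,I] [MISS #1: read from I]
Op 2: C3 write [C3 write: invalidate ['C1=E'] -> C3=M] -> [I,I,I,M] [MISS #2: write from I]
Op 3: C3 read [C3 read: already in M, no change] -> [I,I,I,M] [hit: read from M]
Op 4: C2 write [C2 write: invalidate ['C3=M'] -> C2=M] -> [I,I,M,I] [MISS #3: write from I]
Op 5: C1 read [C1 read from I: others=['C2=M'] -> C1=S, others downsized to S] -> [I,S,S,I] [MISS #4: read from I]
Op 6: C1 read [C1 read: already in S, no change] -> [I,S,S,I] [hit: read from S]
Op 7: C2 write [C2 write: invalidate ['C1=S'] -> C2=M] -> [I,I,M,I] [MISS #5: write from S]
Op 8: C3 read [C3 read from I: others=['C2=M'] -> C3=S, others downsized to S] -> [I,I,S,S] [MISS #6: read from I]

Answer: 6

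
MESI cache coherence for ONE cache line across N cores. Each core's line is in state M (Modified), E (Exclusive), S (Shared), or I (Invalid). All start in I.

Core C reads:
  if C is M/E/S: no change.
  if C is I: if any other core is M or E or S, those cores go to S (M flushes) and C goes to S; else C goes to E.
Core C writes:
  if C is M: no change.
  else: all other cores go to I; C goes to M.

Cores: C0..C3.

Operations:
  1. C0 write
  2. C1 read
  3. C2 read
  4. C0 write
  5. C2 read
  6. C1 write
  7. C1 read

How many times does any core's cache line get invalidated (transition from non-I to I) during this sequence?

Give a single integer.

Op 1: C0 write [C0 write: invalidate none -> C0=M] -> [M,I,I,I] (invalidations this op: 0; running total: 0)
Op 2: C1 read [C1 read from I: others=['C0=M'] -> C1=S, others downsized to S] -> [S,S,I,I] (invalidations this op: 0; running total: 0)
Op 3: C2 read [C2 read from I: others=['C0=S', 'C1=S'] -> C2=S, others downsized to S] -> [S,S,S,I] (invalidations this op: 0; running total: 0)
Op 4: C0 write [C0 write: invalidate ['C1=S', 'C2=S'] -> C0=M] -> [M,I,I,I] (invalidations this op: 2; running total: 2)
Op 5: C2 read [C2 read from I: others=['C0=M'] -> C2=S, others downsized to S] -> [S,I,S,I] (invalidations this op: 0; running total: 2)
Op 6: C1 write [C1 write: invalidate ['C0=S', 'C2=S'] -> C1=M] -> [I,M,I,I] (invalidations this op: 2; running total: 4)
Op 7: C1 read [C1 read: already in M, no change] -> [I,M,I,I] (invalidations this op: 0; running total: 4)

Answer: 4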